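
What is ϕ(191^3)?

6931390

φ(191^3) = 191^3 − 191^2 = 6967871 − 36481 = 6931390.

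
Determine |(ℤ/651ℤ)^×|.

360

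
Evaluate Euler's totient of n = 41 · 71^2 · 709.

140750400

φ(146536829) = 146536829 · (1 − 1/41) · (1 − 1/71) · (1 − 1/709)
       = 146536829 · 1982400/2063899 = 140750400.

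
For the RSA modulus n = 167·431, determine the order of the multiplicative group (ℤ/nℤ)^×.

71380

φ(167) = 167 − 1 = 166.
φ(431) = 431 − 1 = 430.
Multiply: 166 · 430 = 71380.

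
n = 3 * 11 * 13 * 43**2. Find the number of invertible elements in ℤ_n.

433440

φ(3) = 3 − 1 = 2.
φ(11) = 11 − 1 = 10.
φ(13) = 13 − 1 = 12.
φ(43^2) = 43^2 − 43^1 = 1849 − 43 = 1806.
Multiply: 2 · 10 · 12 · 1806 = 433440.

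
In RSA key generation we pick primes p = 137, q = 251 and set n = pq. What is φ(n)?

φ(137) = 137 − 1 = 136.
φ(251) = 251 − 1 = 250.
Multiply: 136 · 250 = 34000.

34000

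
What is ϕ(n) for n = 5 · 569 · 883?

φ(2512135) = 2512135 · (1 − 1/5) · (1 − 1/569) · (1 − 1/883)
       = 2512135 · 2003904/2512135 = 2003904.

2003904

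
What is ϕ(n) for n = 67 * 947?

62436

φ(63449) = 63449 · (1 − 1/67) · (1 − 1/947)
       = 63449 · 62436/63449 = 62436.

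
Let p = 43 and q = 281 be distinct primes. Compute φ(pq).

φ(pq) = (p−1)(q−1) = 42 · 280 = 11760.

11760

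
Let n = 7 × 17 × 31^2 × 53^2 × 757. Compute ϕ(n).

φ(243174464267) = 243174464267 · (1 − 1/7) · (1 − 1/17) · (1 − 1/31) · (1 − 1/53) · (1 − 1/757)
       = 243174464267 · 113218560/148006369 = 186018094080.

186018094080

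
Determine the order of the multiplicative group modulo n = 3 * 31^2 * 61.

φ(3) = 3 − 1 = 2.
φ(31^2) = 31^1·(31−1) = 31·30 = 930.
φ(61) = 61 − 1 = 60.
Since φ is multiplicative, φ(175863) = 2 · 930 · 60 = 111600.

111600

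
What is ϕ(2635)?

1920

First factor: 2635 = 5 · 17 · 31.
φ(2635) = 2635 · (1 − 1/5) · (1 − 1/17) · (1 − 1/31)
       = 2635 · 1920/2635 = 1920.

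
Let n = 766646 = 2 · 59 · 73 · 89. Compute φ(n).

φ(766646) = 766646 · (1 − 1/2) · (1 − 1/59) · (1 − 1/73) · (1 − 1/89)
       = 766646 · 367488/766646 = 367488.

367488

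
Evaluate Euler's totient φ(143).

120

Prime factorization: 143 = 11 * 13.
φ(143) = 143 · (1 − 1/11) · (1 − 1/13)
       = 143 · 120/143 = 120.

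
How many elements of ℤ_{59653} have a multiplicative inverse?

49280

Prime factorization: 59653 = 11**2 · 17 · 29.
φ(11^2) = 11^2 − 11^1 = 121 − 11 = 110.
φ(17) = 17 − 1 = 16.
φ(29) = 29 − 1 = 28.
Since φ is multiplicative, φ(59653) = 110 · 16 · 28 = 49280.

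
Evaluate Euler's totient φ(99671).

Factor 99671: 99671 = 11 × 13 × 17 × 41.
φ(11) = 11 − 1 = 10.
φ(13) = 13 − 1 = 12.
φ(17) = 17 − 1 = 16.
φ(41) = 41 − 1 = 40.
φ(99671) = 10 × 12 × 16 × 40 = 76800.

76800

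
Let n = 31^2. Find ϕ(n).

φ(961) = 961 · (1 − 1/31)
       = 961 · 30/31 = 930.

930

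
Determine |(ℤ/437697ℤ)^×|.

First factor: 437697 = 3^3 × 13 × 29 × 43.
φ(437697) = 437697 · (1 − 1/3) · (1 − 1/13) · (1 − 1/29) · (1 − 1/43)
       = 437697 · 28224/48633 = 254016.

254016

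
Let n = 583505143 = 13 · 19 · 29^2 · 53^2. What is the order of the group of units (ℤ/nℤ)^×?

483380352

φ(583505143) = 583505143 · (1 − 1/13) · (1 − 1/19) · (1 − 1/29) · (1 − 1/53)
       = 583505143 · 314496/379639 = 483380352.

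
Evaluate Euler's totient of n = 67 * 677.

φ(67) = 67 − 1 = 66.
φ(677) = 677 − 1 = 676.
Since φ is multiplicative, φ(45359) = 66 · 676 = 44616.

44616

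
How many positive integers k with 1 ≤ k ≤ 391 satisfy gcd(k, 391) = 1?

Factor 391: 391 = 17 · 23.
φ(391) = 391 · (1 − 1/17) · (1 − 1/23)
       = 391 · 352/391 = 352.

352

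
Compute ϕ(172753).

133056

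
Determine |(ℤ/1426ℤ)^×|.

660

Prime factorization: 1426 = 2 × 23 × 31.
φ(2) = 2 − 1 = 1.
φ(23) = 23 − 1 = 22.
φ(31) = 31 − 1 = 30.
φ(1426) = 1 × 22 × 30 = 660.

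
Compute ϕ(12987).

7776

Factor 12987: 12987 = 3**3 * 13 * 37.
φ(3^3) = 3^2·(3−1) = 9·2 = 18.
φ(13) = 13 − 1 = 12.
φ(37) = 37 − 1 = 36.
φ(12987) = 18 × 12 × 36 = 7776.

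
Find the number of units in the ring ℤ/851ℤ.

792

851 = 23 · 37.
φ(851) = 851 · (1 − 1/23) · (1 − 1/37)
       = 851 · 792/851 = 792.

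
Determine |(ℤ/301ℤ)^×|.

Factor 301: 301 = 7 · 43.
φ(7) = 7 − 1 = 6.
φ(43) = 43 − 1 = 42.
Since φ is multiplicative, φ(301) = 6 · 42 = 252.

252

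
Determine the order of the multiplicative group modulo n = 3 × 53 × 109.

φ(3) = 3 − 1 = 2.
φ(53) = 53 − 1 = 52.
φ(109) = 109 − 1 = 108.
φ(17331) = 2 × 52 × 108 = 11232.

11232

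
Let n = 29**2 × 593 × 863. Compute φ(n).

414366848

φ(29^2) = 29^1·(29−1) = 29·28 = 812.
φ(593) = 593 − 1 = 592.
φ(863) = 863 − 1 = 862.
φ(430389319) = 812 × 592 × 862 = 414366848.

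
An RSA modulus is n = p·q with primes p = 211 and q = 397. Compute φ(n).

φ(pq) = (p−1)(q−1) = 210 · 396 = 83160.

83160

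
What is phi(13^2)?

156

φ(13^2) = 13^1·(13−1) = 13·12 = 156.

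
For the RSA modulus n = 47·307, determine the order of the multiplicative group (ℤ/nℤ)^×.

φ(47) = 47 − 1 = 46.
φ(307) = 307 − 1 = 306.
Multiply: 46 · 306 = 14076.

14076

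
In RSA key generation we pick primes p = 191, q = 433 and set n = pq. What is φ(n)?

82080

φ(82703) = 82703 · (1 − 1/191) · (1 − 1/433)
       = 82703 · 82080/82703 = 82080.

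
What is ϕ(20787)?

12480

20787 = 3 · 13^2 · 41.
φ(20787) = 20787 · (1 − 1/3) · (1 − 1/13) · (1 − 1/41)
       = 20787 · 960/1599 = 12480.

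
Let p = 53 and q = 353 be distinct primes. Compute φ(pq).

18304

φ(pq) = (p−1)(q−1) = 52 · 352 = 18304.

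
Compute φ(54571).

48400

Prime factorization: 54571 = 11^3 · 41.
φ(54571) = 54571 · (1 − 1/11) · (1 − 1/41)
       = 54571 · 400/451 = 48400.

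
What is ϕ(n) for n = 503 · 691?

φ(503) = 503 − 1 = 502.
φ(691) = 691 − 1 = 690.
φ(347573) = 502 × 690 = 346380.

346380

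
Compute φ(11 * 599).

φ(6589) = 6589 · (1 − 1/11) · (1 − 1/599)
       = 6589 · 5980/6589 = 5980.

5980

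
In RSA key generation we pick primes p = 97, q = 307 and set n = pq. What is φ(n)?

φ(n) = (p − 1)(q − 1) = (97−1)(307−1) = 96·306 = 29376.

29376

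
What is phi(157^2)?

24492

φ(157^2) = 157^2 − 157^1 = 24649 − 157 = 24492.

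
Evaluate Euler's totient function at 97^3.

903264

φ(912673) = 912673 · (1 − 1/97)
       = 912673 · 96/97 = 903264.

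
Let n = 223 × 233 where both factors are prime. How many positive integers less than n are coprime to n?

For distinct primes, φ(pq) = (p−1)(q−1) = 222 × 232 = 51504.

51504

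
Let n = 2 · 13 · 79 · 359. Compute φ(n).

φ(2) = 2 − 1 = 1.
φ(13) = 13 − 1 = 12.
φ(79) = 79 − 1 = 78.
φ(359) = 359 − 1 = 358.
φ(737386) = 1 × 12 × 78 × 358 = 335088.

335088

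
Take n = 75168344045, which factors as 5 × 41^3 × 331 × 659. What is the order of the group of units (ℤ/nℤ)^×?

φ(75168344045) = 75168344045 · (1 − 1/5) · (1 − 1/41) · (1 − 1/331) · (1 − 1/659)
       = 75168344045 · 34742400/44716445 = 58401974400.

58401974400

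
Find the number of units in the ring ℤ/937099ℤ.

Prime factorization: 937099 = 19 × 31 × 37 × 43.
φ(937099) = 937099 · (1 − 1/19) · (1 − 1/31) · (1 − 1/37) · (1 − 1/43)
       = 937099 · 816480/937099 = 816480.

816480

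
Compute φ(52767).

28800

Prime factorization: 52767 = 3^2 · 11 · 13 · 41.
φ(52767) = 52767 · (1 − 1/3) · (1 − 1/11) · (1 − 1/13) · (1 − 1/41)
       = 52767 · 9600/17589 = 28800.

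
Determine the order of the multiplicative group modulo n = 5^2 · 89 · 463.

φ(1030175) = 1030175 · (1 − 1/5) · (1 − 1/89) · (1 − 1/463)
       = 1030175 · 162624/206035 = 813120.

813120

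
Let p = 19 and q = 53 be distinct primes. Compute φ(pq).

936

φ(n) = (p − 1)(q − 1) = (19−1)(53−1) = 18·52 = 936.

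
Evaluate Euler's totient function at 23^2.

506

φ(529) = 529 · (1 − 1/23)
       = 529 · 22/23 = 506.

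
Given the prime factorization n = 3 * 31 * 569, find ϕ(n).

34080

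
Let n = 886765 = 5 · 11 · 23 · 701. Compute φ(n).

φ(5) = 5 − 1 = 4.
φ(11) = 11 − 1 = 10.
φ(23) = 23 − 1 = 22.
φ(701) = 701 − 1 = 700.
φ(886765) = 4 × 10 × 22 × 700 = 616000.

616000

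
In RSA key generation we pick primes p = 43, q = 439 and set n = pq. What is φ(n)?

18396

For distinct primes, φ(pq) = (p−1)(q−1) = 42 × 438 = 18396.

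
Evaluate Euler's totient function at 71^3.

φ(357911) = 357911 · (1 − 1/71)
       = 357911 · 70/71 = 352870.

352870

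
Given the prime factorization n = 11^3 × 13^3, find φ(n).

φ(11^3) = 11^2·(11−1) = 121·10 = 1210.
φ(13^3) = 13^2·(13−1) = 169·12 = 2028.
φ(2924207) = 1210 × 2028 = 2453880.

2453880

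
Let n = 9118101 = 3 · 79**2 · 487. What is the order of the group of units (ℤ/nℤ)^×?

φ(9118101) = 9118101 · (1 − 1/3) · (1 − 1/79) · (1 − 1/487)
       = 9118101 · 75816/115419 = 5989464.

5989464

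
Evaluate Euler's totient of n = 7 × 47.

276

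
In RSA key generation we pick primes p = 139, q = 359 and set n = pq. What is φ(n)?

49404

φ(139) = 139 − 1 = 138.
φ(359) = 359 − 1 = 358.
φ(49901) = 138 × 358 = 49404.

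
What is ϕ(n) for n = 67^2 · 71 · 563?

173961480

φ(179438797) = 179438797 · (1 − 1/67) · (1 − 1/71) · (1 − 1/563)
       = 179438797 · 2596440/2678191 = 173961480.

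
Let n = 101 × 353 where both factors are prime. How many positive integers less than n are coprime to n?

35200

φ(101) = 101 − 1 = 100.
φ(353) = 353 − 1 = 352.
Multiply: 100 · 352 = 35200.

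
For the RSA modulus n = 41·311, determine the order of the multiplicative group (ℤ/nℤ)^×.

12400

φ(41) = 41 − 1 = 40.
φ(311) = 311 − 1 = 310.
φ(12751) = 40 × 310 = 12400.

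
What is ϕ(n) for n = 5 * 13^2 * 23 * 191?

2608320

φ(5) = 5 − 1 = 4.
φ(13^2) = 13^2 − 13^1 = 169 − 13 = 156.
φ(23) = 23 − 1 = 22.
φ(191) = 191 − 1 = 190.
Since φ is multiplicative, φ(3712085) = 4 · 156 · 22 · 190 = 2608320.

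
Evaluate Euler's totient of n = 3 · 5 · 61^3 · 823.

1468157760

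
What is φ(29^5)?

φ(20511149) = 20511149 · (1 − 1/29)
       = 20511149 · 28/29 = 19803868.

19803868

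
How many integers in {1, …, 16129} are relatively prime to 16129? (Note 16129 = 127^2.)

φ(127^2) = 127^2 − 127^1 = 16129 − 127 = 16002.

16002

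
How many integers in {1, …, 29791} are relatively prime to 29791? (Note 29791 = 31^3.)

φ(29791) = 29791 · (1 − 1/31)
       = 29791 · 30/31 = 28830.

28830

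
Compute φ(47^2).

φ(47^2) = 47^2 − 47^1 = 2209 − 47 = 2162.

2162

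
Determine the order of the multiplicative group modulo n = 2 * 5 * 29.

φ(2) = 2 − 1 = 1.
φ(5) = 5 − 1 = 4.
φ(29) = 29 − 1 = 28.
Since φ is multiplicative, φ(290) = 1 · 4 · 28 = 112.

112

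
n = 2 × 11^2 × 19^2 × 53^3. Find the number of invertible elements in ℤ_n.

5495078160

φ(13006192474) = 13006192474 · (1 − 1/2) · (1 − 1/11) · (1 − 1/19) · (1 − 1/53)
       = 13006192474 · 9360/22154 = 5495078160.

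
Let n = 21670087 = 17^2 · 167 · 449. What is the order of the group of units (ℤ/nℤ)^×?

20228096

φ(17^2) = 17^2 − 17^1 = 289 − 17 = 272.
φ(167) = 167 − 1 = 166.
φ(449) = 449 − 1 = 448.
φ(21670087) = 272 × 166 × 448 = 20228096.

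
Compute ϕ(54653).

Factor 54653: 54653 = 31 × 41 × 43.
φ(31) = 31 − 1 = 30.
φ(41) = 41 − 1 = 40.
φ(43) = 43 − 1 = 42.
Multiply: 30 · 40 · 42 = 50400.

50400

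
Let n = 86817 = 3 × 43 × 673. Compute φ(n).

φ(3) = 3 − 1 = 2.
φ(43) = 43 − 1 = 42.
φ(673) = 673 − 1 = 672.
Since φ is multiplicative, φ(86817) = 2 · 42 · 672 = 56448.

56448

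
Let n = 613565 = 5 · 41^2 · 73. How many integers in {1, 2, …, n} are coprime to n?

φ(613565) = 613565 · (1 − 1/5) · (1 − 1/41) · (1 − 1/73)
       = 613565 · 11520/14965 = 472320.

472320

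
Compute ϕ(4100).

1600

Factor 4100: 4100 = 2^2 · 5^2 · 41.
φ(2^2) = 2^1·(2−1) = 2·1 = 2.
φ(5^2) = 5^1·(5−1) = 5·4 = 20.
φ(41) = 41 − 1 = 40.
φ(4100) = 2 × 20 × 40 = 1600.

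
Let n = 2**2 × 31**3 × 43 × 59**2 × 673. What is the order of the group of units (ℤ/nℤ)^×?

5568948564480

φ(12004183233076) = 12004183233076 · (1 − 1/2) · (1 − 1/31) · (1 − 1/43) · (1 − 1/59) · (1 − 1/673)
       = 12004183233076 · 49109760/105858862 = 5568948564480.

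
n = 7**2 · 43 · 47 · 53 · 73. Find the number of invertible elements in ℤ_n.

φ(383143201) = 383143201 · (1 − 1/7) · (1 − 1/43) · (1 − 1/47) · (1 − 1/53) · (1 − 1/73)
       = 383143201 · 43400448/54734743 = 303803136.

303803136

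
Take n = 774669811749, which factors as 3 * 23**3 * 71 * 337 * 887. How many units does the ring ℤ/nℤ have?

φ(3) = 3 − 1 = 2.
φ(23^3) = 23^2·(23−1) = 529·22 = 11638.
φ(71) = 71 − 1 = 70.
φ(337) = 337 − 1 = 336.
φ(887) = 887 − 1 = 886.
φ(774669811749) = 2 × 11638 × 70 × 336 × 886 = 485042046720.

485042046720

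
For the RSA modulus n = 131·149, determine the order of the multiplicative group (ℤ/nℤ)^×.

19240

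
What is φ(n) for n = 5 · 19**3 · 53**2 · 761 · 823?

φ(60334683430465) = 60334683430465 · (1 − 1/5) · (1 − 1/19) · (1 − 1/53) · (1 − 1/761) · (1 − 1/823)
       = 60334683430465 · 2338951680/3153435605 = 44751162493440.

44751162493440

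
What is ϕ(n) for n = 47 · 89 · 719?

φ(47) = 47 − 1 = 46.
φ(89) = 89 − 1 = 88.
φ(719) = 719 − 1 = 718.
Multiply: 46 · 88 · 718 = 2906464.

2906464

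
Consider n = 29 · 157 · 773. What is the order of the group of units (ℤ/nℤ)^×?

3372096

φ(3519469) = 3519469 · (1 − 1/29) · (1 − 1/157) · (1 − 1/773)
       = 3519469 · 3372096/3519469 = 3372096.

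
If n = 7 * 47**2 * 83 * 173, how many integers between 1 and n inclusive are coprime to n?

182957088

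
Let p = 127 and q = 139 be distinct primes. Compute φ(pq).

17388

φ(n) = (p − 1)(q − 1) = (127−1)(139−1) = 126·138 = 17388.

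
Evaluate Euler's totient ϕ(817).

756

817 = 19 · 43.
φ(19) = 19 − 1 = 18.
φ(43) = 43 − 1 = 42.
Since φ is multiplicative, φ(817) = 18 · 42 = 756.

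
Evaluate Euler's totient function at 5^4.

500

φ(625) = 625 · (1 − 1/5)
       = 625 · 4/5 = 500.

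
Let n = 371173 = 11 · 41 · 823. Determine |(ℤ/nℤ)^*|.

φ(11) = 11 − 1 = 10.
φ(41) = 41 − 1 = 40.
φ(823) = 823 − 1 = 822.
Multiply: 10 · 40 · 822 = 328800.

328800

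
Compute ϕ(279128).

Factor 279128: 279128 = 2^3 * 23 * 37 * 41.
φ(279128) = 279128 · (1 − 1/2) · (1 − 1/23) · (1 − 1/37) · (1 − 1/41)
       = 279128 · 31680/69782 = 126720.

126720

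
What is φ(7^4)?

2058

φ(2401) = 2401 · (1 − 1/7)
       = 2401 · 6/7 = 2058.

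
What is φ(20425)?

First factor: 20425 = 5**2 · 19 · 43.
φ(20425) = 20425 · (1 − 1/5) · (1 − 1/19) · (1 − 1/43)
       = 20425 · 3024/4085 = 15120.

15120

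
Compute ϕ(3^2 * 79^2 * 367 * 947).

12801037392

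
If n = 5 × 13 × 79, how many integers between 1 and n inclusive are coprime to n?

φ(5135) = 5135 · (1 − 1/5) · (1 − 1/13) · (1 − 1/79)
       = 5135 · 3744/5135 = 3744.

3744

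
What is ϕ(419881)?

302400

419881 = 7^2 · 11 · 19 · 41.
φ(419881) = 419881 · (1 − 1/7) · (1 − 1/11) · (1 − 1/19) · (1 − 1/41)
       = 419881 · 43200/59983 = 302400.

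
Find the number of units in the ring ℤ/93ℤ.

Factor 93: 93 = 3 × 31.
φ(3) = 3 − 1 = 2.
φ(31) = 31 − 1 = 30.
φ(93) = 2 × 30 = 60.

60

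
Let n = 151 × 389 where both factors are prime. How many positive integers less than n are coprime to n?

58200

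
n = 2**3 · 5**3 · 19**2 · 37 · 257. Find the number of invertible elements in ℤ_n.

1260748800

φ(2^3) = 2^3 − 2^2 = 8 − 4 = 4.
φ(5^3) = 5^2·(5−1) = 25·4 = 100.
φ(19^2) = 19^1·(19−1) = 19·18 = 342.
φ(37) = 37 − 1 = 36.
φ(257) = 257 − 1 = 256.
Since φ is multiplicative, φ(3432749000) = 4 · 100 · 342 · 36 · 256 = 1260748800.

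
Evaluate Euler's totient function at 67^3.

φ(67^3) = 67^3 − 67^2 = 300763 − 4489 = 296274.

296274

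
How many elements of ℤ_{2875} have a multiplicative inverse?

First factor: 2875 = 5^3 × 23.
φ(2875) = 2875 · (1 − 1/5) · (1 − 1/23)
       = 2875 · 88/115 = 2200.

2200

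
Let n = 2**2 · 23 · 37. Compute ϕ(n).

1584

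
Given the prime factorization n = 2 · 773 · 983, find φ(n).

φ(1519718) = 1519718 · (1 − 1/2) · (1 − 1/773) · (1 − 1/983)
       = 1519718 · 758104/1519718 = 758104.

758104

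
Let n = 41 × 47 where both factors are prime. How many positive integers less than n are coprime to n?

For distinct primes, φ(pq) = (p−1)(q−1) = 40 × 46 = 1840.

1840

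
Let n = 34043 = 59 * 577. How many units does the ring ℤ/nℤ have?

33408

φ(59) = 59 − 1 = 58.
φ(577) = 577 − 1 = 576.
Multiply: 58 · 576 = 33408.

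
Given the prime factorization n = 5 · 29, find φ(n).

φ(145) = 145 · (1 − 1/5) · (1 − 1/29)
       = 145 · 112/145 = 112.

112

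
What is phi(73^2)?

5256

φ(5329) = 5329 · (1 − 1/73)
       = 5329 · 72/73 = 5256.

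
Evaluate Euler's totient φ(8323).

Prime factorization: 8323 = 7 · 29 · 41.
φ(7) = 7 − 1 = 6.
φ(29) = 29 − 1 = 28.
φ(41) = 41 − 1 = 40.
Since φ is multiplicative, φ(8323) = 6 · 28 · 40 = 6720.

6720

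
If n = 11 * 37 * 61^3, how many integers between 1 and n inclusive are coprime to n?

80373600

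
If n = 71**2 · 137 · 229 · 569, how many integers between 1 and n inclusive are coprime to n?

φ(89988085717) = 89988085717 · (1 − 1/71) · (1 − 1/137) · (1 − 1/229) · (1 − 1/569)
       = 89988085717 · 1232878080/1267437827 = 87534343680.

87534343680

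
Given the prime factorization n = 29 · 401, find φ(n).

φ(29) = 29 − 1 = 28.
φ(401) = 401 − 1 = 400.
Since φ is multiplicative, φ(11629) = 28 · 400 = 11200.

11200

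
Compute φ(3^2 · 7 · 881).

φ(3^2) = 3^2 − 3^1 = 9 − 3 = 6.
φ(7) = 7 − 1 = 6.
φ(881) = 881 − 1 = 880.
Since φ is multiplicative, φ(55503) = 6 · 6 · 880 = 31680.

31680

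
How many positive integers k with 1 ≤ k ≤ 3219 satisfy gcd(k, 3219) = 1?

2016

Prime factorization: 3219 = 3 * 29 * 37.
φ(3) = 3 − 1 = 2.
φ(29) = 29 − 1 = 28.
φ(37) = 37 − 1 = 36.
Since φ is multiplicative, φ(3219) = 2 · 28 · 36 = 2016.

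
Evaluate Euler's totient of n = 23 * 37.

792

φ(851) = 851 · (1 − 1/23) · (1 − 1/37)
       = 851 · 792/851 = 792.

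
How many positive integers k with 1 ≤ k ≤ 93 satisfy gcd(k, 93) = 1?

First factor: 93 = 3 * 31.
φ(3) = 3 − 1 = 2.
φ(31) = 31 − 1 = 30.
Since φ is multiplicative, φ(93) = 2 · 30 = 60.

60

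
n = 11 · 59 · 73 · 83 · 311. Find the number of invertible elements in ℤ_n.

1061539200

φ(11) = 11 − 1 = 10.
φ(59) = 59 − 1 = 58.
φ(73) = 73 − 1 = 72.
φ(83) = 83 − 1 = 82.
φ(311) = 311 − 1 = 310.
φ(1222942501) = 10 × 58 × 72 × 82 × 310 = 1061539200.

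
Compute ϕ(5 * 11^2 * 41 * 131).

φ(3249455) = 3249455 · (1 − 1/5) · (1 − 1/11) · (1 − 1/41) · (1 − 1/131)
       = 3249455 · 208000/295405 = 2288000.

2288000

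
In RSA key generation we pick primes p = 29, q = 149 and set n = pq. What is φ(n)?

φ(n) = (p − 1)(q − 1) = (29−1)(149−1) = 28·148 = 4144.

4144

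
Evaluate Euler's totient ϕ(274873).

First factor: 274873 = 17 * 19 * 23 * 37.
φ(17) = 17 − 1 = 16.
φ(19) = 19 − 1 = 18.
φ(23) = 23 − 1 = 22.
φ(37) = 37 − 1 = 36.
Multiply: 16 · 18 · 22 · 36 = 228096.

228096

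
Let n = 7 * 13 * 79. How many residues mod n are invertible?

5616

φ(7189) = 7189 · (1 − 1/7) · (1 − 1/13) · (1 − 1/79)
       = 7189 · 5616/7189 = 5616.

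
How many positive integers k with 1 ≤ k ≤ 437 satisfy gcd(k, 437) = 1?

Factor 437: 437 = 19 · 23.
φ(437) = 437 · (1 − 1/19) · (1 − 1/23)
       = 437 · 396/437 = 396.

396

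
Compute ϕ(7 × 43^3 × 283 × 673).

φ(7) = 7 − 1 = 6.
φ(43^3) = 43^2·(43−1) = 1849·42 = 77658.
φ(283) = 283 − 1 = 282.
φ(673) = 673 − 1 = 672.
Since φ is multiplicative, φ(105999765991) = 6 · 77658 · 282 · 672 = 88299009792.

88299009792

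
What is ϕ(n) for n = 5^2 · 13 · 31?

φ(5^2) = 5^1·(5−1) = 5·4 = 20.
φ(13) = 13 − 1 = 12.
φ(31) = 31 − 1 = 30.
Since φ is multiplicative, φ(10075) = 20 · 12 · 30 = 7200.

7200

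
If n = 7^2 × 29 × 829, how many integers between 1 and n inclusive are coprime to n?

φ(1178009) = 1178009 · (1 − 1/7) · (1 − 1/29) · (1 − 1/829)
       = 1178009 · 139104/168287 = 973728.

973728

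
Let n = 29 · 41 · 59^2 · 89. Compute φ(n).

337272320

φ(29) = 29 − 1 = 28.
φ(41) = 41 − 1 = 40.
φ(59^2) = 59^1·(59−1) = 59·58 = 3422.
φ(89) = 89 − 1 = 88.
Multiply: 28 · 40 · 3422 · 88 = 337272320.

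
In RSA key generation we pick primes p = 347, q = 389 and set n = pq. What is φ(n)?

φ(134983) = 134983 · (1 − 1/347) · (1 − 1/389)
       = 134983 · 134248/134983 = 134248.

134248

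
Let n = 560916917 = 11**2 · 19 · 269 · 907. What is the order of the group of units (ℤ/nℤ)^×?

480759840

φ(560916917) = 560916917 · (1 − 1/11) · (1 − 1/19) · (1 − 1/269) · (1 − 1/907)
       = 560916917 · 43705440/50992447 = 480759840.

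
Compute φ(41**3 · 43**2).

φ(127434929) = 127434929 · (1 − 1/41) · (1 − 1/43)
       = 127434929 · 1680/1763 = 121435440.

121435440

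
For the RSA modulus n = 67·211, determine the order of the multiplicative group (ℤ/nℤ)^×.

φ(pq) = (p−1)(q−1) = 66 · 210 = 13860.

13860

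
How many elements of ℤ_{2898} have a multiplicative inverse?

792

Factor 2898: 2898 = 2 × 3^2 × 7 × 23.
φ(2) = 2 − 1 = 1.
φ(3^2) = 3^2 − 3^1 = 9 − 3 = 6.
φ(7) = 7 − 1 = 6.
φ(23) = 23 − 1 = 22.
φ(2898) = 1 × 6 × 6 × 22 = 792.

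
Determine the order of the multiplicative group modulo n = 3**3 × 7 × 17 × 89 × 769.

116785152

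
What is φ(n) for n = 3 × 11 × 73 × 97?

φ(233673) = 233673 · (1 − 1/3) · (1 − 1/11) · (1 − 1/73) · (1 − 1/97)
       = 233673 · 138240/233673 = 138240.

138240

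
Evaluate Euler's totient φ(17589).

9600

Factor 17589: 17589 = 3 * 11 * 13 * 41.
φ(3) = 3 − 1 = 2.
φ(11) = 11 − 1 = 10.
φ(13) = 13 − 1 = 12.
φ(41) = 41 − 1 = 40.
Multiply: 2 · 10 · 12 · 40 = 9600.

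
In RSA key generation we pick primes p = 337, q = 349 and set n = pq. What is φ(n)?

116928

φ(pq) = (p−1)(q−1) = 336 · 348 = 116928.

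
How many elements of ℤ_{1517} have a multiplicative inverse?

1440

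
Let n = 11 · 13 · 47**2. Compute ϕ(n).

φ(11) = 11 − 1 = 10.
φ(13) = 13 − 1 = 12.
φ(47^2) = 47^2 − 47^1 = 2209 − 47 = 2162.
Since φ is multiplicative, φ(315887) = 10 · 12 · 2162 = 259440.

259440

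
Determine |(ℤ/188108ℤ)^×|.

First factor: 188108 = 2**2 · 31 · 37 · 41.
φ(2^2) = 2^1·(2−1) = 2·1 = 2.
φ(31) = 31 − 1 = 30.
φ(37) = 37 − 1 = 36.
φ(41) = 41 − 1 = 40.
Since φ is multiplicative, φ(188108) = 2 · 30 · 36 · 40 = 86400.

86400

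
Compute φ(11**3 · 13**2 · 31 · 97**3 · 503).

2567731696358400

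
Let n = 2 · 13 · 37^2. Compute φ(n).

15984

φ(2) = 2 − 1 = 1.
φ(13) = 13 − 1 = 12.
φ(37^2) = 37^1·(37−1) = 37·36 = 1332.
φ(35594) = 1 × 12 × 1332 = 15984.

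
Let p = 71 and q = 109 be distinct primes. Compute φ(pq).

7560

φ(7739) = 7739 · (1 − 1/71) · (1 − 1/109)
       = 7739 · 7560/7739 = 7560.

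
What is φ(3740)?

1280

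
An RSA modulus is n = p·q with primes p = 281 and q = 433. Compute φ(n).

φ(n) = (p − 1)(q − 1) = (281−1)(433−1) = 280·432 = 120960.

120960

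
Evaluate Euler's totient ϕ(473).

First factor: 473 = 11 · 43.
φ(473) = 473 · (1 − 1/11) · (1 − 1/43)
       = 473 · 420/473 = 420.

420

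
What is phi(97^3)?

903264

φ(912673) = 912673 · (1 − 1/97)
       = 912673 · 96/97 = 903264.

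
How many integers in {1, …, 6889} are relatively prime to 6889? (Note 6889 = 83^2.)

6806

φ(6889) = 6889 · (1 − 1/83)
       = 6889 · 82/83 = 6806.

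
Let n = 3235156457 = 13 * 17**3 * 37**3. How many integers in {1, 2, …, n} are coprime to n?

φ(3235156457) = 3235156457 · (1 − 1/13) · (1 − 1/17) · (1 − 1/37)
       = 3235156457 · 6912/8177 = 2734670592.

2734670592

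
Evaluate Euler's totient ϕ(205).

160

Factor 205: 205 = 5 · 41.
φ(5) = 5 − 1 = 4.
φ(41) = 41 − 1 = 40.
Since φ is multiplicative, φ(205) = 4 · 40 = 160.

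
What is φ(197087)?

158400

First factor: 197087 = 11 · 19 · 23 · 41.
φ(197087) = 197087 · (1 − 1/11) · (1 − 1/19) · (1 − 1/23) · (1 − 1/41)
       = 197087 · 158400/197087 = 158400.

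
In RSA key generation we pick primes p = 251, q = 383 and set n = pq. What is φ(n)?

φ(pq) = (p−1)(q−1) = 250 · 382 = 95500.

95500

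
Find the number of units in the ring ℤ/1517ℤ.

1440

Factor 1517: 1517 = 37 × 41.
φ(37) = 37 − 1 = 36.
φ(41) = 41 − 1 = 40.
φ(1517) = 36 × 40 = 1440.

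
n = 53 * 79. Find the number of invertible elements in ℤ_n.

φ(4187) = 4187 · (1 − 1/53) · (1 − 1/79)
       = 4187 · 4056/4187 = 4056.

4056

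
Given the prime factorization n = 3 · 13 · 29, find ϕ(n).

672

φ(1131) = 1131 · (1 − 1/3) · (1 − 1/13) · (1 − 1/29)
       = 1131 · 672/1131 = 672.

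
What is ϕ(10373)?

8800

Factor 10373: 10373 = 11 · 23 · 41.
φ(11) = 11 − 1 = 10.
φ(23) = 23 − 1 = 22.
φ(41) = 41 − 1 = 40.
Multiply: 10 · 22 · 40 = 8800.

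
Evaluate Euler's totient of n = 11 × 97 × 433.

φ(11) = 11 − 1 = 10.
φ(97) = 97 − 1 = 96.
φ(433) = 433 − 1 = 432.
Multiply: 10 · 96 · 432 = 414720.

414720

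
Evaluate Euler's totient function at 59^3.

φ(59^3) = 59^2·(59−1) = 3481·58 = 201898.

201898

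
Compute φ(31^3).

28830

φ(29791) = 29791 · (1 − 1/31)
       = 29791 · 30/31 = 28830.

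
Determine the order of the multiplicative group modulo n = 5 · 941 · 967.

3632160

φ(5) = 5 − 1 = 4.
φ(941) = 941 − 1 = 940.
φ(967) = 967 − 1 = 966.
φ(4549735) = 4 × 940 × 966 = 3632160.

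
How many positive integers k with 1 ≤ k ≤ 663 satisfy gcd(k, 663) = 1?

Factor 663: 663 = 3 · 13 · 17.
φ(663) = 663 · (1 − 1/3) · (1 − 1/13) · (1 − 1/17)
       = 663 · 384/663 = 384.

384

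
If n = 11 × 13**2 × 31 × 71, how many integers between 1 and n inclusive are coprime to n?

3276000

φ(11) = 11 − 1 = 10.
φ(13^2) = 13^2 − 13^1 = 169 − 13 = 156.
φ(31) = 31 − 1 = 30.
φ(71) = 71 − 1 = 70.
Multiply: 10 · 156 · 30 · 70 = 3276000.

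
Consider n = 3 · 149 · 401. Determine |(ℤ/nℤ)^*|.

φ(179247) = 179247 · (1 − 1/3) · (1 − 1/149) · (1 − 1/401)
       = 179247 · 118400/179247 = 118400.

118400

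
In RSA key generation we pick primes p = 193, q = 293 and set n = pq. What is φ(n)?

56064

φ(56549) = 56549 · (1 − 1/193) · (1 − 1/293)
       = 56549 · 56064/56549 = 56064.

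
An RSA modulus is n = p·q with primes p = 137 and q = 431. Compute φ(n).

58480

φ(137) = 137 − 1 = 136.
φ(431) = 431 − 1 = 430.
φ(59047) = 136 × 430 = 58480.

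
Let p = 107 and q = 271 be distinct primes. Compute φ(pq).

28620

φ(28997) = 28997 · (1 − 1/107) · (1 − 1/271)
       = 28997 · 28620/28997 = 28620.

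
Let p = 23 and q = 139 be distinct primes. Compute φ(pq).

3036

φ(n) = (p − 1)(q − 1) = (23−1)(139−1) = 22·138 = 3036.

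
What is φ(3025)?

2200

First factor: 3025 = 5^2 * 11^2.
φ(5^2) = 5^2 − 5^1 = 25 − 5 = 20.
φ(11^2) = 11^2 − 11^1 = 121 − 11 = 110.
Since φ is multiplicative, φ(3025) = 20 · 110 = 2200.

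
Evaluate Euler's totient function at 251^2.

62750

φ(63001) = 63001 · (1 − 1/251)
       = 63001 · 250/251 = 62750.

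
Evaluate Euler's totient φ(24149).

Prime factorization: 24149 = 19 · 31 · 41.
φ(19) = 19 − 1 = 18.
φ(31) = 31 − 1 = 30.
φ(41) = 41 − 1 = 40.
φ(24149) = 18 × 30 × 40 = 21600.

21600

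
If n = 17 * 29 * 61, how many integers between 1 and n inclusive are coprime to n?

26880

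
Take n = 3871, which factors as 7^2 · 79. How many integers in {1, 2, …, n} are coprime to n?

3276

φ(3871) = 3871 · (1 − 1/7) · (1 − 1/79)
       = 3871 · 468/553 = 3276.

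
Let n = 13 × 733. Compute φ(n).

8784

φ(13) = 13 − 1 = 12.
φ(733) = 733 − 1 = 732.
Multiply: 12 · 732 = 8784.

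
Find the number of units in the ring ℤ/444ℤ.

144

444 = 2**2 × 3 × 37.
φ(2^2) = 2^1·(2−1) = 2·1 = 2.
φ(3) = 3 − 1 = 2.
φ(37) = 37 − 1 = 36.
Multiply: 2 · 2 · 36 = 144.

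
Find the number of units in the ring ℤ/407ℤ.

Factor 407: 407 = 11 * 37.
φ(11) = 11 − 1 = 10.
φ(37) = 37 − 1 = 36.
Multiply: 10 · 36 = 360.

360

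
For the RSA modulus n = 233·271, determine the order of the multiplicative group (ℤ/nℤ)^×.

62640

φ(63143) = 63143 · (1 − 1/233) · (1 − 1/271)
       = 63143 · 62640/63143 = 62640.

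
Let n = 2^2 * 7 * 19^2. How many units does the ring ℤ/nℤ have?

φ(2^2) = 2^1·(2−1) = 2·1 = 2.
φ(7) = 7 − 1 = 6.
φ(19^2) = 19^1·(19−1) = 19·18 = 342.
φ(10108) = 2 × 6 × 342 = 4104.

4104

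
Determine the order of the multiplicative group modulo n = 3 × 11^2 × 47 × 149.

1497760

φ(3) = 3 − 1 = 2.
φ(11^2) = 11^1·(11−1) = 11·10 = 110.
φ(47) = 47 − 1 = 46.
φ(149) = 149 − 1 = 148.
Multiply: 2 · 110 · 46 · 148 = 1497760.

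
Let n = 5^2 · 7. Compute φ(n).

φ(5^2) = 5^1·(5−1) = 5·4 = 20.
φ(7) = 7 − 1 = 6.
Multiply: 20 · 6 = 120.

120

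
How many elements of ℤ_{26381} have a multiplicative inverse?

26381 = 23 · 31 · 37.
φ(23) = 23 − 1 = 22.
φ(31) = 31 − 1 = 30.
φ(37) = 37 − 1 = 36.
Multiply: 22 · 30 · 36 = 23760.

23760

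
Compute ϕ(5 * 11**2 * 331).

145200

φ(5) = 5 − 1 = 4.
φ(11^2) = 11^2 − 11^1 = 121 − 11 = 110.
φ(331) = 331 − 1 = 330.
φ(200255) = 4 × 110 × 330 = 145200.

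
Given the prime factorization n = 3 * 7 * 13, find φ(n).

φ(273) = 273 · (1 − 1/3) · (1 − 1/7) · (1 − 1/13)
       = 273 · 144/273 = 144.

144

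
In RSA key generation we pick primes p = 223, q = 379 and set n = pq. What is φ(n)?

φ(pq) = (p−1)(q−1) = 222 · 378 = 83916.

83916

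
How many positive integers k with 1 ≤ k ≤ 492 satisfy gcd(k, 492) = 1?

492 = 2^2 × 3 × 41.
φ(492) = 492 · (1 − 1/2) · (1 − 1/3) · (1 − 1/41)
       = 492 · 80/246 = 160.

160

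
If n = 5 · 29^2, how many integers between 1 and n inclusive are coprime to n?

φ(4205) = 4205 · (1 − 1/5) · (1 − 1/29)
       = 4205 · 112/145 = 3248.

3248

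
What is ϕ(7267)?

6552

First factor: 7267 = 13^2 * 43.
φ(7267) = 7267 · (1 − 1/13) · (1 − 1/43)
       = 7267 · 504/559 = 6552.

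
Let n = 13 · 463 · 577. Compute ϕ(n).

3193344

φ(3472963) = 3472963 · (1 − 1/13) · (1 − 1/463) · (1 − 1/577)
       = 3472963 · 3193344/3472963 = 3193344.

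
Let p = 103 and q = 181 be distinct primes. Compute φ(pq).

18360

φ(18643) = 18643 · (1 − 1/103) · (1 − 1/181)
       = 18643 · 18360/18643 = 18360.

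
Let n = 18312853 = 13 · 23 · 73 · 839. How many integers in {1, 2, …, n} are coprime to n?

φ(13) = 13 − 1 = 12.
φ(23) = 23 − 1 = 22.
φ(73) = 73 − 1 = 72.
φ(839) = 839 − 1 = 838.
Multiply: 12 · 22 · 72 · 838 = 15928704.

15928704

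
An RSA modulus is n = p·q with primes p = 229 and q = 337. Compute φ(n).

φ(n) = (p − 1)(q − 1) = (229−1)(337−1) = 228·336 = 76608.

76608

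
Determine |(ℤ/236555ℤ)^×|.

First factor: 236555 = 5 * 11**2 * 17 * 23.
φ(5) = 5 − 1 = 4.
φ(11^2) = 11^1·(11−1) = 11·10 = 110.
φ(17) = 17 − 1 = 16.
φ(23) = 23 − 1 = 22.
φ(236555) = 4 × 110 × 16 × 22 = 154880.

154880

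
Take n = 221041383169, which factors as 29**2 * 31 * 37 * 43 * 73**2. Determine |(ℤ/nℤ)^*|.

193590673920

φ(221041383169) = 221041383169 · (1 − 1/29) · (1 − 1/31) · (1 − 1/37) · (1 − 1/43) · (1 − 1/73)
       = 221041383169 · 91445760/104412557 = 193590673920.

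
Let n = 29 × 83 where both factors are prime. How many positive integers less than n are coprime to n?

2296

φ(n) = (p − 1)(q − 1) = (29−1)(83−1) = 28·82 = 2296.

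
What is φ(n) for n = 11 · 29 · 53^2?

φ(11) = 11 − 1 = 10.
φ(29) = 29 − 1 = 28.
φ(53^2) = 53^1·(53−1) = 53·52 = 2756.
Multiply: 10 · 28 · 2756 = 771680.

771680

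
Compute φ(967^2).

φ(967^2) = 967^1·(967−1) = 967·966 = 934122.

934122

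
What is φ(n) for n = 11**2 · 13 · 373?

491040

φ(586729) = 586729 · (1 − 1/11) · (1 − 1/13) · (1 − 1/373)
       = 586729 · 44640/53339 = 491040.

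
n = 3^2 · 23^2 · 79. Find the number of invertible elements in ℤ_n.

φ(376119) = 376119 · (1 − 1/3) · (1 − 1/23) · (1 − 1/79)
       = 376119 · 3432/5451 = 236808.

236808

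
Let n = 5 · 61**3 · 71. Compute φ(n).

62512800

φ(80578255) = 80578255 · (1 − 1/5) · (1 − 1/61) · (1 − 1/71)
       = 80578255 · 16800/21655 = 62512800.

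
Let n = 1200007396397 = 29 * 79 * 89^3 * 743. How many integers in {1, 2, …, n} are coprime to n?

φ(1200007396397) = 1200007396397 · (1 − 1/29) · (1 − 1/79) · (1 − 1/89) · (1 − 1/743)
       = 1200007396397 · 142606464/151496957 = 1129585801344.

1129585801344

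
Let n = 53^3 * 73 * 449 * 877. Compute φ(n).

4127334801408

φ(53^3) = 53^3 − 53^2 = 148877 − 2809 = 146068.
φ(73) = 73 − 1 = 72.
φ(449) = 449 − 1 = 448.
φ(877) = 877 − 1 = 876.
Since φ is multiplicative, φ(4279533233233) = 146068 · 72 · 448 · 876 = 4127334801408.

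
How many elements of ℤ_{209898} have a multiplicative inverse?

61776

First factor: 209898 = 2 · 3^3 · 13^2 · 23.
φ(209898) = 209898 · (1 − 1/2) · (1 − 1/3) · (1 − 1/13) · (1 − 1/23)
       = 209898 · 528/1794 = 61776.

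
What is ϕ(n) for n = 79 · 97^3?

70454592

φ(72101167) = 72101167 · (1 − 1/79) · (1 − 1/97)
       = 72101167 · 7488/7663 = 70454592.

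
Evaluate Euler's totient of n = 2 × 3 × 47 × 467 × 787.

33697392

φ(103643178) = 103643178 · (1 − 1/2) · (1 − 1/3) · (1 − 1/47) · (1 − 1/467) · (1 − 1/787)
       = 103643178 · 33697392/103643178 = 33697392.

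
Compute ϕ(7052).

3360

First factor: 7052 = 2^2 * 41 * 43.
φ(2^2) = 2^2 − 2^1 = 4 − 2 = 2.
φ(41) = 41 − 1 = 40.
φ(43) = 43 − 1 = 42.
φ(7052) = 2 × 40 × 42 = 3360.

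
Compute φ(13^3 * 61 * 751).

91260000

φ(100646767) = 100646767 · (1 − 1/13) · (1 − 1/61) · (1 − 1/751)
       = 100646767 · 540000/595543 = 91260000.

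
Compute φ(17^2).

272

φ(17^2) = 17^1·(17−1) = 17·16 = 272.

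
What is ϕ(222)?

222 = 2 · 3 · 37.
φ(222) = 222 · (1 − 1/2) · (1 − 1/3) · (1 − 1/37)
       = 222 · 72/222 = 72.

72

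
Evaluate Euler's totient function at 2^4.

φ(16) = 16 · (1 − 1/2)
       = 16 · 1/2 = 8.

8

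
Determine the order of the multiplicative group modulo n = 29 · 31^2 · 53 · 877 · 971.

φ(1257812998319) = 1257812998319 · (1 − 1/29) · (1 − 1/31) · (1 − 1/53) · (1 − 1/877) · (1 − 1/971)
       = 1257812998319 · 37115769600/40574612849 = 1150588857600.

1150588857600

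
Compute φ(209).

180

Factor 209: 209 = 11 · 19.
φ(11) = 11 − 1 = 10.
φ(19) = 19 − 1 = 18.
φ(209) = 10 × 18 = 180.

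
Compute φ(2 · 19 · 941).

16920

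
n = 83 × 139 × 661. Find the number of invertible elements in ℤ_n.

φ(7625957) = 7625957 · (1 − 1/83) · (1 − 1/139) · (1 − 1/661)
       = 7625957 · 7468560/7625957 = 7468560.

7468560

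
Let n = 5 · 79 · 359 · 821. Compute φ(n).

φ(116421905) = 116421905 · (1 − 1/5) · (1 − 1/79) · (1 − 1/359) · (1 − 1/821)
       = 116421905 · 91590720/116421905 = 91590720.

91590720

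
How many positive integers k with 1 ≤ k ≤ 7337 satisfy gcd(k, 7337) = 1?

Factor 7337: 7337 = 11 × 23 × 29.
φ(7337) = 7337 · (1 − 1/11) · (1 − 1/23) · (1 − 1/29)
       = 7337 · 6160/7337 = 6160.

6160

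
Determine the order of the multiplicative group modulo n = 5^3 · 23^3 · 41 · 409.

φ(25503552875) = 25503552875 · (1 − 1/5) · (1 − 1/23) · (1 − 1/41) · (1 − 1/409)
       = 25503552875 · 1436160/1928435 = 18993216000.

18993216000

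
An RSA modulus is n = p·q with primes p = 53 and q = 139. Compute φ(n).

φ(53) = 53 − 1 = 52.
φ(139) = 139 − 1 = 138.
φ(7367) = 52 × 138 = 7176.

7176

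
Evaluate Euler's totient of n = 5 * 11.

40

φ(5) = 5 − 1 = 4.
φ(11) = 11 − 1 = 10.
Since φ is multiplicative, φ(55) = 4 · 10 = 40.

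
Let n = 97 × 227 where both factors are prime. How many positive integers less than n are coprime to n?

φ(pq) = (p−1)(q−1) = 96 · 226 = 21696.

21696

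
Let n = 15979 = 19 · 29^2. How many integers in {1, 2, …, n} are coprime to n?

14616

φ(15979) = 15979 · (1 − 1/19) · (1 − 1/29)
       = 15979 · 504/551 = 14616.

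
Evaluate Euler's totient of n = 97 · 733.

70272

φ(97) = 97 − 1 = 96.
φ(733) = 733 − 1 = 732.
Since φ is multiplicative, φ(71101) = 96 · 732 = 70272.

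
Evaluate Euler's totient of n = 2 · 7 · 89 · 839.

φ(1045394) = 1045394 · (1 − 1/2) · (1 − 1/7) · (1 − 1/89) · (1 − 1/839)
       = 1045394 · 442464/1045394 = 442464.

442464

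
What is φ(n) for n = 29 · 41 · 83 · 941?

φ(92864467) = 92864467 · (1 − 1/29) · (1 − 1/41) · (1 − 1/83) · (1 − 1/941)
       = 92864467 · 86329600/92864467 = 86329600.

86329600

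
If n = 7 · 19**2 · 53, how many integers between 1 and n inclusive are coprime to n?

106704

φ(133931) = 133931 · (1 − 1/7) · (1 − 1/19) · (1 − 1/53)
       = 133931 · 5616/7049 = 106704.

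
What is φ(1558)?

720

Prime factorization: 1558 = 2 · 19 · 41.
φ(1558) = 1558 · (1 − 1/2) · (1 − 1/19) · (1 − 1/41)
       = 1558 · 720/1558 = 720.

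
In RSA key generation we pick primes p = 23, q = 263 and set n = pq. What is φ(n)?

5764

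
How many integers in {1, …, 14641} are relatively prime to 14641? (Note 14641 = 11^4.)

13310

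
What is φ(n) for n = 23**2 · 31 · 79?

φ(1295521) = 1295521 · (1 − 1/23) · (1 − 1/31) · (1 − 1/79)
       = 1295521 · 51480/56327 = 1184040.

1184040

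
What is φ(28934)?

12672

28934 = 2 * 17 * 23 * 37.
φ(2) = 2 − 1 = 1.
φ(17) = 17 − 1 = 16.
φ(23) = 23 − 1 = 22.
φ(37) = 37 − 1 = 36.
Since φ is multiplicative, φ(28934) = 1 · 16 · 22 · 36 = 12672.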